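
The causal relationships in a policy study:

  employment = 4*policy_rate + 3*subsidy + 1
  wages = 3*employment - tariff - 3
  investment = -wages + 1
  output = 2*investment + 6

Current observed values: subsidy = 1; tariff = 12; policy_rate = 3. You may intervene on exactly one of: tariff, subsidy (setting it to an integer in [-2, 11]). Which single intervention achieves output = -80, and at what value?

Intervening on tariff: with other inputs at their observed values, output = 2*tariff - 82. Solving for -80 gives tariff = 1, within [-2, 11].
Intervening on subsidy: output = -18*subsidy - 40. Reaching -80 requires subsidy = 20/9, not an integer.

set tariff = 1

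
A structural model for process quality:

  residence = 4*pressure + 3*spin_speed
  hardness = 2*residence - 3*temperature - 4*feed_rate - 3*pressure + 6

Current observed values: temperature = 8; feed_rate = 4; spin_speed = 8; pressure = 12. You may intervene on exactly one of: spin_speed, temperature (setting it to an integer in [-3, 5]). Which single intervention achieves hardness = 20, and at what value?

set spin_speed = -1

Intervening on spin_speed: with other inputs at their observed values, hardness = 6*spin_speed + 26. Solving for 20 gives spin_speed = -1, within [-3, 5].
Intervening on temperature: hardness = -3*temperature + 98. Reaching 20 requires temperature = 26, outside [-3, 5].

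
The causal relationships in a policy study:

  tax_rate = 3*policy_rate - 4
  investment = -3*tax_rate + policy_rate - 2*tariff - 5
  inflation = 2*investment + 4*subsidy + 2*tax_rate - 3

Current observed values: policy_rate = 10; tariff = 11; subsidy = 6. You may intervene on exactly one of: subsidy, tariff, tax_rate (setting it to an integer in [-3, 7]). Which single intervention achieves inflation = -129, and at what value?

Intervening on subsidy: with other inputs at their observed values, inflation = 4*subsidy - 141. Solving for -129 gives subsidy = 3, within [-3, 7].
Intervening on tariff: inflation = -4*tariff - 73. Reaching -129 requires tariff = 14, outside [-3, 7].
Intervening on tax_rate: inflation = -4*tax_rate - 13. Reaching -129 requires tax_rate = 29, outside [-3, 7].

set subsidy = 3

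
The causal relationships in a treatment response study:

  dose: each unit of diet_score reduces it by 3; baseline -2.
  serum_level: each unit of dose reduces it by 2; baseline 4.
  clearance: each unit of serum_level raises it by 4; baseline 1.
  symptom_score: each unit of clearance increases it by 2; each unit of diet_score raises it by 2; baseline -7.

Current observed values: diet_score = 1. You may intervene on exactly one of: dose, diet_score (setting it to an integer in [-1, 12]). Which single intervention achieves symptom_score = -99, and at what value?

set dose = 8

Intervening on dose: with other inputs at their observed values, symptom_score = -16*dose + 29. Solving for -99 gives dose = 8, within [-1, 12].
Intervening on diet_score: symptom_score = 50*diet_score + 59. Reaching -99 requires diet_score = -79/25, not an integer.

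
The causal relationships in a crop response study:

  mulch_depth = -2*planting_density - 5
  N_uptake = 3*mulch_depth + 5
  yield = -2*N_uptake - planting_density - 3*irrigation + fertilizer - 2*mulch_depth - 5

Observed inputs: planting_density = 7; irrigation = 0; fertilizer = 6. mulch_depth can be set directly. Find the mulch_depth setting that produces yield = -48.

Intervening on mulch_depth fixes its value directly, overriding its dependence on planting_density.
Substituting into the yield equation gives yield = -8*mulch_depth - 16.
Solve -8*mulch_depth - 16 = -48: mulch_depth = (-48 + 16) / -8 = 4.

mulch_depth = 4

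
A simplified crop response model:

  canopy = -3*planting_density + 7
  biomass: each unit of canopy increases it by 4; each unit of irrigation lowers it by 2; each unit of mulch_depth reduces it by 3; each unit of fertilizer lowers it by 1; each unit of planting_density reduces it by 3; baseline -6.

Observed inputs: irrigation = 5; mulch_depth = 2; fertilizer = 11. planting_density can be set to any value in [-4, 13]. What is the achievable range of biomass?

-200 to 55

Substituting into the biomass equation gives biomass = -15*planting_density - 5.
Linear in planting_density, so extremes are at the endpoints: planting_density = -4 gives biomass = 55; planting_density = 13 gives biomass = -200.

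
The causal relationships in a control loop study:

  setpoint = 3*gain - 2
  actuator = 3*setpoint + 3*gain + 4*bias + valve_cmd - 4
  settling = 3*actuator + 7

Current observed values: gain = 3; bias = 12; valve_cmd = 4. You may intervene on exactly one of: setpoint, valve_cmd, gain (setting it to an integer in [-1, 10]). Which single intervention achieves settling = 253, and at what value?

set valve_cmd = 8

Intervening on setpoint: settling = 9*setpoint + 178. Reaching 253 requires setpoint = 25/3, not an integer.
Intervening on valve_cmd: with other inputs at their observed values, settling = 3*valve_cmd + 229. Solving for 253 gives valve_cmd = 8, within [-1, 10].
Intervening on gain: settling = 36*gain + 133. Reaching 253 requires gain = 10/3, not an integer.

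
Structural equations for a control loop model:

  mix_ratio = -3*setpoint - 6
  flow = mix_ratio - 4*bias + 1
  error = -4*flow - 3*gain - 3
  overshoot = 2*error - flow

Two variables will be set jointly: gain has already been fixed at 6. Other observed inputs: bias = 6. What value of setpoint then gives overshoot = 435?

setpoint = 8

With gain held at 6:
Substituting into the flow equation gives flow = -3*setpoint - 29.
Substituting into the error equation gives error = 12*setpoint + 95.
Substituting into the overshoot equation gives overshoot = 27*setpoint + 219.
Solve 27*setpoint + 219 = 435: setpoint = (435 - 219) / 27 = 8.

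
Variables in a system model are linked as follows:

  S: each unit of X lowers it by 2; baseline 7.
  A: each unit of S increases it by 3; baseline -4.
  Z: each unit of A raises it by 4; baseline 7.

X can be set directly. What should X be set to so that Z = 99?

Substituting into the A equation gives A = -6*X + 17.
This gives Z = -24*X + 75.
Solve -24*X + 75 = 99: X = (99 - 75) / -24 = -1.

X = -1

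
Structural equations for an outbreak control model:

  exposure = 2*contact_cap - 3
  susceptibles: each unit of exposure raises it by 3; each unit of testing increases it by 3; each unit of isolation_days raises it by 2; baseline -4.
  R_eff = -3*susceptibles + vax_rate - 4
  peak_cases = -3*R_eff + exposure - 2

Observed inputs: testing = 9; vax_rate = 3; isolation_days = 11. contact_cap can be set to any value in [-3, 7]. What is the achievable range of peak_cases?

154 to 714

Substituting into the susceptibles equation gives susceptibles = 6*contact_cap + 36.
This gives R_eff = -18*contact_cap - 109.
This gives peak_cases = 56*contact_cap + 322.
Linear in contact_cap, so extremes are at the endpoints: contact_cap = -3 gives peak_cases = 154; contact_cap = 7 gives peak_cases = 714.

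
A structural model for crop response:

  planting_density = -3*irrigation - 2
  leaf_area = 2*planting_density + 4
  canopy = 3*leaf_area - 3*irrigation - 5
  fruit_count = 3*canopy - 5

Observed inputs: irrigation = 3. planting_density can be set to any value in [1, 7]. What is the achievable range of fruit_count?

Intervening on planting_density fixes its value directly, overriding its dependence on irrigation.
Substituting into the canopy equation gives canopy = 6*planting_density - 2.
Substituting into the fruit_count equation gives fruit_count = 18*planting_density - 11.
Linear in planting_density, so extremes are at the endpoints: planting_density = 1 gives fruit_count = 7; planting_density = 7 gives fruit_count = 115.

7 to 115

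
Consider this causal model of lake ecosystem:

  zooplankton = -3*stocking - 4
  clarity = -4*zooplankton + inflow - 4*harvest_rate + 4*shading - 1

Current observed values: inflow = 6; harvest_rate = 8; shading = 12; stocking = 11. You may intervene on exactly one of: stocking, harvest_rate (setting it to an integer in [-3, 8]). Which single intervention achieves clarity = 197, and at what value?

Intervening on stocking: clarity = 12*stocking + 37. Reaching 197 requires stocking = 40/3, not an integer.
Intervening on harvest_rate: with other inputs at their observed values, clarity = -4*harvest_rate + 201. Solving for 197 gives harvest_rate = 1, within [-3, 8].

set harvest_rate = 1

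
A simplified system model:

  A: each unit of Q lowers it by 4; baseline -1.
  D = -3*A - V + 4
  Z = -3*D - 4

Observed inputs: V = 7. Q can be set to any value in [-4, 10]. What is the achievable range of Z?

-364 to 140

Substituting into the D equation gives D = 12*Q.
So Z = -36*Q - 4.
Linear in Q, so extremes are at the endpoints: Q = -4 gives Z = 140; Q = 10 gives Z = -364.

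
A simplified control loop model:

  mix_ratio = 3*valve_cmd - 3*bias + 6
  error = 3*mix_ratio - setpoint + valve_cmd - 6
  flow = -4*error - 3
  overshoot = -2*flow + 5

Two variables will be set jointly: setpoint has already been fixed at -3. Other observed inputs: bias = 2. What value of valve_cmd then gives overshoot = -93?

With setpoint held at -3:
Substituting into the mix_ratio equation gives mix_ratio = 3*valve_cmd.
This gives error = 10*valve_cmd - 3.
Substituting into the flow equation gives flow = -40*valve_cmd + 9.
Substituting into the overshoot equation gives overshoot = 80*valve_cmd - 13.
Solve 80*valve_cmd - 13 = -93: valve_cmd = (-93 + 13) / 80 = -1.

valve_cmd = -1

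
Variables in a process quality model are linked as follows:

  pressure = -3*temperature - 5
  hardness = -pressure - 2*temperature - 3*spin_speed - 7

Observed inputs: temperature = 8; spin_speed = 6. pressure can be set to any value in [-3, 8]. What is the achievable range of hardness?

Intervening on pressure fixes its value directly, overriding its dependence on temperature.
Substituting into the hardness equation gives hardness = -pressure - 41.
Linear in pressure, so extremes are at the endpoints: pressure = -3 gives hardness = -38; pressure = 8 gives hardness = -49.

-49 to -38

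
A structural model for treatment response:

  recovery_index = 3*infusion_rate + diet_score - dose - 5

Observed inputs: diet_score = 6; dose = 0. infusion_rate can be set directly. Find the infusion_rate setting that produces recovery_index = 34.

Substituting into the recovery_index equation gives recovery_index = 3*infusion_rate + 1.
Solve 3*infusion_rate + 1 = 34: infusion_rate = (34 - 1) / 3 = 11.

infusion_rate = 11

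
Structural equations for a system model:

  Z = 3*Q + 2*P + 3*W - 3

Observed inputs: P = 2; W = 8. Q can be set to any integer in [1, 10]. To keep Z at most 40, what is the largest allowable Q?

Substituting into the Z equation gives Z = 3*Q + 25.
Require 3*Q + 25 ≤ 40, so Q ≤ 5.
The largest integer in [1, 10] satisfying this is 5.

Q = 5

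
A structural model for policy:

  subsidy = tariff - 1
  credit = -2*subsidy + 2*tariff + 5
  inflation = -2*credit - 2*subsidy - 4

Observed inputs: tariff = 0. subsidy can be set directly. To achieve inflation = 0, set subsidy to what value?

Intervening on subsidy fixes its value directly, overriding its dependence on tariff.
Substituting into the credit equation gives credit = -2*subsidy + 5.
inflation becomes 2*subsidy - 14.
Solve 2*subsidy - 14 = 0: subsidy = (0 + 14) / 2 = 7.

subsidy = 7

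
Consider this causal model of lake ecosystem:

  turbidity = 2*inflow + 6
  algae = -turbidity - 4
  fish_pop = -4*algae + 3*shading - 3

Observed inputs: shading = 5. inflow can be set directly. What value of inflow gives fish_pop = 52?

inflow = 0

Substituting into the algae equation gives algae = -2*inflow - 10.
So fish_pop = 8*inflow + 52.
Solve 8*inflow + 52 = 52: inflow = (52 - 52) / 8 = 0.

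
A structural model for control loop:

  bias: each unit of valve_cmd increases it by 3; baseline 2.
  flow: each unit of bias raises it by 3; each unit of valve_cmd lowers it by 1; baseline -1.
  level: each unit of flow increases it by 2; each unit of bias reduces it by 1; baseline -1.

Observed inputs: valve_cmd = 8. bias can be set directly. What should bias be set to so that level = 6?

bias = 5

Intervening on bias fixes its value directly, overriding its dependence on valve_cmd.
Substituting into the flow equation gives flow = 3*bias - 9.
level becomes 5*bias - 19.
Solve 5*bias - 19 = 6: bias = (6 + 19) / 5 = 5.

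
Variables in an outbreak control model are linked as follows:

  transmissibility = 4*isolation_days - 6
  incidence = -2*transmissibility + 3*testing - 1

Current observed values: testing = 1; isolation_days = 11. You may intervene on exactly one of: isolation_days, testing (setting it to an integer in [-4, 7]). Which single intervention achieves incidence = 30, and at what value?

set isolation_days = -2

Intervening on isolation_days: with other inputs at their observed values, incidence = -8*isolation_days + 14. Solving for 30 gives isolation_days = -2, within [-4, 7].
Intervening on testing: incidence = 3*testing - 77. Reaching 30 requires testing = 107/3, not an integer.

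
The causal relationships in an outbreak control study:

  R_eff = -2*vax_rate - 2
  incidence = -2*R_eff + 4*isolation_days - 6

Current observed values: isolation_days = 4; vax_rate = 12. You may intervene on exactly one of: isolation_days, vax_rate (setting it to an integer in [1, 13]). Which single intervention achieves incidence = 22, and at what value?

Intervening on isolation_days: incidence = 4*isolation_days + 46. Reaching 22 requires isolation_days = -6, outside [1, 13].
Intervening on vax_rate: with other inputs at their observed values, incidence = 4*vax_rate + 14. Solving for 22 gives vax_rate = 2, within [1, 13].

set vax_rate = 2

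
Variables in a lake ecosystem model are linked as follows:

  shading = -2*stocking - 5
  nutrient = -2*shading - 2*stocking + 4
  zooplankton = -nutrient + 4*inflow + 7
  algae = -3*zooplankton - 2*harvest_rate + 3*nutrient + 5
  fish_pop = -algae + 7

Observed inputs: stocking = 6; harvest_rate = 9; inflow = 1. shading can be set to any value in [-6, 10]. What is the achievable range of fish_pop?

29 to 221

Intervening on shading fixes its value directly, overriding its dependence on stocking.
Substituting into the nutrient equation gives nutrient = -2*shading - 8.
Substituting into the zooplankton equation gives zooplankton = 2*shading + 19.
algae becomes -12*shading - 94.
Substituting into the fish_pop equation gives fish_pop = 12*shading + 101.
Linear in shading, so extremes are at the endpoints: shading = -6 gives fish_pop = 29; shading = 10 gives fish_pop = 221.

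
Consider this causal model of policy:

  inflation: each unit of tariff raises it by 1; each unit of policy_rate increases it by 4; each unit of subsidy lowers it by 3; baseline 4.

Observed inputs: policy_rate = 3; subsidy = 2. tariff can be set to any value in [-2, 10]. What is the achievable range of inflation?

Substituting into the inflation equation gives inflation = tariff + 10.
Linear in tariff, so extremes are at the endpoints: tariff = -2 gives inflation = 8; tariff = 10 gives inflation = 20.

8 to 20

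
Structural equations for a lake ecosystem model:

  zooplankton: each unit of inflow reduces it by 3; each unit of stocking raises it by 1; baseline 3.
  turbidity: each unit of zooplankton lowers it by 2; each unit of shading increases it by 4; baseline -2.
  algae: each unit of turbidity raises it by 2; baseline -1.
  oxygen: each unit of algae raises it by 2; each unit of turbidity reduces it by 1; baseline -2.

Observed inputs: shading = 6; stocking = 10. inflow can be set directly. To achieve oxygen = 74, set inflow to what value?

inflow = 5

Substituting into the zooplankton equation gives zooplankton = -3*inflow + 13.
This gives turbidity = 6*inflow - 4.
Substituting into the algae equation gives algae = 12*inflow - 9.
This gives oxygen = 18*inflow - 16.
Solve 18*inflow - 16 = 74: inflow = (74 + 16) / 18 = 5.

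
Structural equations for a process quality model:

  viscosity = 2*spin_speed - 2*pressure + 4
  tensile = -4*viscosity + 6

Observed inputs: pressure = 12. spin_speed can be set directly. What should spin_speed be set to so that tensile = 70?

spin_speed = 2

Substituting into the viscosity equation gives viscosity = 2*spin_speed - 20.
So tensile = -8*spin_speed + 86.
Solve -8*spin_speed + 86 = 70: spin_speed = (70 - 86) / -8 = 2.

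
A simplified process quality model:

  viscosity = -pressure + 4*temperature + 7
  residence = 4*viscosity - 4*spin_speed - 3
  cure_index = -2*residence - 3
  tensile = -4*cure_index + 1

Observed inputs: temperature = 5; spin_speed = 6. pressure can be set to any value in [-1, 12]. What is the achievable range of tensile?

277 to 693

Substituting into the viscosity equation gives viscosity = -pressure + 27.
Substituting into the residence equation gives residence = -4*pressure + 81.
Substituting into the cure_index equation gives cure_index = 8*pressure - 165.
Substituting into the tensile equation gives tensile = -32*pressure + 661.
Linear in pressure, so extremes are at the endpoints: pressure = -1 gives tensile = 693; pressure = 12 gives tensile = 277.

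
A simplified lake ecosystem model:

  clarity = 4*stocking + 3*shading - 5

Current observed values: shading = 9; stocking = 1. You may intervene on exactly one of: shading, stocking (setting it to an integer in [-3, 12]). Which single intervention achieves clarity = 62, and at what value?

Intervening on shading: clarity = 3*shading - 1. Reaching 62 requires shading = 21, outside [-3, 12].
Intervening on stocking: with other inputs at their observed values, clarity = 4*stocking + 22. Solving for 62 gives stocking = 10, within [-3, 12].

set stocking = 10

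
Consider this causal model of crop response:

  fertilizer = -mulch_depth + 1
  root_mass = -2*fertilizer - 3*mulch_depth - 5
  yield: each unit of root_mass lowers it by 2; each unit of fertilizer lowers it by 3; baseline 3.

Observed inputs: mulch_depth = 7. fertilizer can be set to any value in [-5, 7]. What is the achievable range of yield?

50 to 62

Intervening on fertilizer fixes its value directly, overriding its dependence on mulch_depth.
Substituting into the root_mass equation gives root_mass = -2*fertilizer - 26.
So yield = fertilizer + 55.
Linear in fertilizer, so extremes are at the endpoints: fertilizer = -5 gives yield = 50; fertilizer = 7 gives yield = 62.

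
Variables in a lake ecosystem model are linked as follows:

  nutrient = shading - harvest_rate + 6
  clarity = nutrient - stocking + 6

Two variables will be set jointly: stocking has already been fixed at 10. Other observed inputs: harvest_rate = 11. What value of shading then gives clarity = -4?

With stocking held at 10:
Substituting into the nutrient equation gives nutrient = shading - 5.
So clarity = shading - 9.
Solve shading - 9 = -4: shading = (-4 + 9) / 1 = 5.

shading = 5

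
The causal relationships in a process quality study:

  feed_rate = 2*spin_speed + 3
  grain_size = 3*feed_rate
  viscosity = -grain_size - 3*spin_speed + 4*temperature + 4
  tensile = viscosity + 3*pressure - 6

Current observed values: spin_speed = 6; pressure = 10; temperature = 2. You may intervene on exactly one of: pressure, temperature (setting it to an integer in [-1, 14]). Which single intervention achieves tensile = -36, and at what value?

Intervening on pressure: with other inputs at their observed values, tensile = 3*pressure - 57. Solving for -36 gives pressure = 7, within [-1, 14].
Intervening on temperature: tensile = 4*temperature - 35. Reaching -36 requires temperature = -1/4, not an integer.

set pressure = 7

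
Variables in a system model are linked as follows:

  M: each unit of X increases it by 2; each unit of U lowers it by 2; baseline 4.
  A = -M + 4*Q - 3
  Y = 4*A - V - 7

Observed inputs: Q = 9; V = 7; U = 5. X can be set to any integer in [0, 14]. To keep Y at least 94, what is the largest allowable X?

X = 6

Substituting into the M equation gives M = 2*X - 6.
This gives A = -2*X + 39.
Substituting into the Y equation gives Y = -8*X + 142.
Require -8*X + 142 ≥ 94, so X ≤ 6.
The largest integer in [0, 14] satisfying this is 6.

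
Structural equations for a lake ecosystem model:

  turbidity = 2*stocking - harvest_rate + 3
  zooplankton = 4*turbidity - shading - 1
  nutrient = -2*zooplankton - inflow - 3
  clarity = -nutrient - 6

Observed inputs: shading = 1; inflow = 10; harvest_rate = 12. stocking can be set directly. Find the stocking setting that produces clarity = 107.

Substituting into the turbidity equation gives turbidity = 2*stocking - 9.
So zooplankton = 8*stocking - 38.
This gives nutrient = -16*stocking + 63.
clarity becomes 16*stocking - 69.
Solve 16*stocking - 69 = 107: stocking = (107 + 69) / 16 = 11.

stocking = 11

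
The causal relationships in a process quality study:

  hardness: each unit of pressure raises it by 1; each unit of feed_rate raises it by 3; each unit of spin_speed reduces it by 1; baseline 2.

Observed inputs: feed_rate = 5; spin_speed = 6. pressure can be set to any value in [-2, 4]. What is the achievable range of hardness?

Substituting into the hardness equation gives hardness = pressure + 11.
Linear in pressure, so extremes are at the endpoints: pressure = -2 gives hardness = 9; pressure = 4 gives hardness = 15.

9 to 15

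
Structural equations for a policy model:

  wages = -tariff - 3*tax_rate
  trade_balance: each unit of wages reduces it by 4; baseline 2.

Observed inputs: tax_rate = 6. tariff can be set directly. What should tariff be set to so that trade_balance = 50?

Substituting into the wages equation gives wages = -tariff - 18.
Substituting into the trade_balance equation gives trade_balance = 4*tariff + 74.
Solve 4*tariff + 74 = 50: tariff = (50 - 74) / 4 = -6.

tariff = -6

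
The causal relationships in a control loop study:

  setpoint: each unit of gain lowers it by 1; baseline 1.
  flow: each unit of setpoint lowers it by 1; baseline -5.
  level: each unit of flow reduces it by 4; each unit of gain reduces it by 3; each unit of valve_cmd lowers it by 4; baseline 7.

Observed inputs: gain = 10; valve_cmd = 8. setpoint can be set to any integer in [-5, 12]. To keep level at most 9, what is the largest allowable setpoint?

setpoint = 11

Intervening on setpoint fixes its value directly, overriding its dependence on gain.
Substituting into the level equation gives level = 4*setpoint - 35.
Require 4*setpoint - 35 ≤ 9, so setpoint ≤ 11.
The largest integer in [-5, 12] satisfying this is 11.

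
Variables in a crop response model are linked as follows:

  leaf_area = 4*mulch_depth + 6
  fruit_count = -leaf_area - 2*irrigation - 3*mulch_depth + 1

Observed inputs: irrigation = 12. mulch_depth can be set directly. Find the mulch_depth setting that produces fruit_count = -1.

mulch_depth = -4

Substituting into the fruit_count equation gives fruit_count = -7*mulch_depth - 29.
Solve -7*mulch_depth - 29 = -1: mulch_depth = (-1 + 29) / -7 = -4.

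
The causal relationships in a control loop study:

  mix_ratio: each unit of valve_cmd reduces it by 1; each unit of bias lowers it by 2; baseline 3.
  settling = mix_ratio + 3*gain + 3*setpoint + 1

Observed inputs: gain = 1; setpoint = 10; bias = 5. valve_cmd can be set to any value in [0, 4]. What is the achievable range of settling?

Substituting into the mix_ratio equation gives mix_ratio = -valve_cmd - 7.
Substituting into the settling equation gives settling = -valve_cmd + 27.
Linear in valve_cmd, so extremes are at the endpoints: valve_cmd = 0 gives settling = 27; valve_cmd = 4 gives settling = 23.

23 to 27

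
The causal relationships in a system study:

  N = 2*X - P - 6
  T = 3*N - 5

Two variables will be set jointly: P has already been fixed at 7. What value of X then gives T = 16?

With P held at 7:
Substituting into the N equation gives N = 2*X - 13.
So T = 6*X - 44.
Solve 6*X - 44 = 16: X = (16 + 44) / 6 = 10.

X = 10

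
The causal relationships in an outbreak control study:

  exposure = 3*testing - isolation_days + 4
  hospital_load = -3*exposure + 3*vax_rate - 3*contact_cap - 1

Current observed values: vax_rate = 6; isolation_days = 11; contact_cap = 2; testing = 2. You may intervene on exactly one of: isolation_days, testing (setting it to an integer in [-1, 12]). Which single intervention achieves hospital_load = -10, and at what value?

Intervening on isolation_days: with other inputs at their observed values, hospital_load = 3*isolation_days - 19. Solving for -10 gives isolation_days = 3, within [-1, 12].
Intervening on testing: hospital_load = -9*testing + 32. Reaching -10 requires testing = 14/3, not an integer.

set isolation_days = 3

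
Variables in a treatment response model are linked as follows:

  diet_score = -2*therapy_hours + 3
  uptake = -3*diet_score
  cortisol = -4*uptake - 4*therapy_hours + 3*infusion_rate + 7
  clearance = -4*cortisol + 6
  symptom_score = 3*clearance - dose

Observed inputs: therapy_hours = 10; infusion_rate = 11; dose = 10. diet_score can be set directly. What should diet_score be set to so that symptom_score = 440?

Intervening on diet_score fixes its value directly, overriding its dependence on therapy_hours.
Substituting into the cortisol equation gives cortisol = 12*diet_score.
clearance becomes -48*diet_score + 6.
This gives symptom_score = -144*diet_score + 8.
Solve -144*diet_score + 8 = 440: diet_score = (440 - 8) / -144 = -3.

diet_score = -3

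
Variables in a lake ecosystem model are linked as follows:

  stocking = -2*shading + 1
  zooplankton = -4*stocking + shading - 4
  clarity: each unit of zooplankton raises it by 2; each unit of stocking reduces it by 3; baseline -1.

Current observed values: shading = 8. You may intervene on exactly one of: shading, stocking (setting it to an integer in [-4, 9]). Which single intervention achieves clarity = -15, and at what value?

Intervening on shading: clarity = 24*shading - 20. Reaching -15 requires shading = 5/24, not an integer.
Intervening on stocking: with other inputs at their observed values, clarity = -11*stocking + 7. Solving for -15 gives stocking = 2, within [-4, 9].

set stocking = 2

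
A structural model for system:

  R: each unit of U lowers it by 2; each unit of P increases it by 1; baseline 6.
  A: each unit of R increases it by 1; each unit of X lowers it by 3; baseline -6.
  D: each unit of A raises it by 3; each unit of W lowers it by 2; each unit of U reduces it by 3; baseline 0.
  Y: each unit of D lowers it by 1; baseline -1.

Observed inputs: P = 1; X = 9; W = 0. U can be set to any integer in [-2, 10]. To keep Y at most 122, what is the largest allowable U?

U = 5

Substituting into the R equation gives R = -2*U + 7.
Substituting into the A equation gives A = -2*U - 26.
Substituting into the D equation gives D = -9*U - 78.
Substituting into the Y equation gives Y = 9*U + 77.
Require 9*U + 77 ≤ 122, so U ≤ 5.
The largest integer in [-2, 10] satisfying this is 5.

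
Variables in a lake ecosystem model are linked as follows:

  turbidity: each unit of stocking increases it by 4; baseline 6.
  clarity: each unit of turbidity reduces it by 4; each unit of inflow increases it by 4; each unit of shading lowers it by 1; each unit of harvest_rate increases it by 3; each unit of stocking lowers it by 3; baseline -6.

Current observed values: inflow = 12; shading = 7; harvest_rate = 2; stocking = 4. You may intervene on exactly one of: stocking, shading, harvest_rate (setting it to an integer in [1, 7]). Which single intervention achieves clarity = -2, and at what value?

set stocking = 1

Intervening on stocking: with other inputs at their observed values, clarity = -19*stocking + 17. Solving for -2 gives stocking = 1, within [1, 7].
Intervening on shading: clarity = -shading - 52. Reaching -2 requires shading = -50, outside [1, 7].
Intervening on harvest_rate: clarity = 3*harvest_rate - 65. Reaching -2 requires harvest_rate = 21, outside [1, 7].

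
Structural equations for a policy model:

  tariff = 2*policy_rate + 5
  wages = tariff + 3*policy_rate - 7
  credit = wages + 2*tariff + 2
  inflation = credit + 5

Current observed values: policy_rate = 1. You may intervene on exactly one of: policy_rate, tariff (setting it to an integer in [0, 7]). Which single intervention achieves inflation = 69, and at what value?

set policy_rate = 6

Intervening on policy_rate: with other inputs at their observed values, inflation = 9*policy_rate + 15. Solving for 69 gives policy_rate = 6, within [0, 7].
Intervening on tariff: inflation = 3*tariff + 3. Reaching 69 requires tariff = 22, outside [0, 7].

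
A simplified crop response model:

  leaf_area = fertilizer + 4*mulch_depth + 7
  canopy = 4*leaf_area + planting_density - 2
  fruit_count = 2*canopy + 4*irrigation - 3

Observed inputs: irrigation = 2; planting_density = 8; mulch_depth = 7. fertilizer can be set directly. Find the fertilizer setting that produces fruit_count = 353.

Substituting into the leaf_area equation gives leaf_area = fertilizer + 35.
Substituting into the canopy equation gives canopy = 4*fertilizer + 146.
This gives fruit_count = 8*fertilizer + 297.
Solve 8*fertilizer + 297 = 353: fertilizer = (353 - 297) / 8 = 7.

fertilizer = 7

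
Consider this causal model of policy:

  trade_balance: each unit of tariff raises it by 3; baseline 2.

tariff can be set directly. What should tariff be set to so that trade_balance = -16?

tariff = -6

Solve 3*tariff + 2 = -16: tariff = (-16 - 2) / 3 = -6.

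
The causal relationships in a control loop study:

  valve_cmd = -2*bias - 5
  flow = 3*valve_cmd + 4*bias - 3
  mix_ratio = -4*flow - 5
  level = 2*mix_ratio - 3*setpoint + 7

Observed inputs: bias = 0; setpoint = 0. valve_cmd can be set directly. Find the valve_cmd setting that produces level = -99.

Intervening on valve_cmd fixes its value directly, overriding its dependence on bias.
Substituting into the flow equation gives flow = 3*valve_cmd - 3.
Substituting into the mix_ratio equation gives mix_ratio = -12*valve_cmd + 7.
level becomes -24*valve_cmd + 21.
Solve -24*valve_cmd + 21 = -99: valve_cmd = (-99 - 21) / -24 = 5.

valve_cmd = 5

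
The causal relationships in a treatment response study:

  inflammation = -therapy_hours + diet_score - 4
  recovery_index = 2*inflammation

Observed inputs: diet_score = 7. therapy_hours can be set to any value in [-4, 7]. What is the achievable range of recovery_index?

-8 to 14

Substituting into the inflammation equation gives inflammation = -therapy_hours + 3.
So recovery_index = -2*therapy_hours + 6.
Linear in therapy_hours, so extremes are at the endpoints: therapy_hours = -4 gives recovery_index = 14; therapy_hours = 7 gives recovery_index = -8.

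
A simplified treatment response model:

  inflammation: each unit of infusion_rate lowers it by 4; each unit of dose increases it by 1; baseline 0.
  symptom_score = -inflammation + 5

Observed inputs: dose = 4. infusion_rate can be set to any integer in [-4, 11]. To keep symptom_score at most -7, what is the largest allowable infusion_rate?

Substituting into the inflammation equation gives inflammation = -4*infusion_rate + 4.
symptom_score becomes 4*infusion_rate + 1.
Require 4*infusion_rate + 1 ≤ -7, so infusion_rate ≤ -2.
The largest integer in [-4, 11] satisfying this is -2.

infusion_rate = -2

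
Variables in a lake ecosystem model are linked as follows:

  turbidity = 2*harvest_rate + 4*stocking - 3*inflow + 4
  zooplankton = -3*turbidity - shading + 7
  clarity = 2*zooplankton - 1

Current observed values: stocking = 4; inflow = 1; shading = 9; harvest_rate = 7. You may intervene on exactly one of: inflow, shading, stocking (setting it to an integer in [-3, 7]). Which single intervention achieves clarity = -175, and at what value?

Intervening on inflow: clarity = 18*inflow - 209. Reaching -175 requires inflow = 17/9, not an integer.
Intervening on shading: with other inputs at their observed values, clarity = -2*shading - 173. Solving for -175 gives shading = 1, within [-3, 7].
Intervening on stocking: clarity = -24*stocking - 95. Reaching -175 requires stocking = 10/3, not an integer.

set shading = 1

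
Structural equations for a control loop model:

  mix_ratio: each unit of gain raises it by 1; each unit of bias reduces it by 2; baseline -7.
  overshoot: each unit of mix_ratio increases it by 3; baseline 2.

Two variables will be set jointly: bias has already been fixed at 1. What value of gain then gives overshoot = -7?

gain = 6

With bias held at 1:
Substituting into the mix_ratio equation gives mix_ratio = gain - 9.
overshoot becomes 3*gain - 25.
Solve 3*gain - 25 = -7: gain = (-7 + 25) / 3 = 6.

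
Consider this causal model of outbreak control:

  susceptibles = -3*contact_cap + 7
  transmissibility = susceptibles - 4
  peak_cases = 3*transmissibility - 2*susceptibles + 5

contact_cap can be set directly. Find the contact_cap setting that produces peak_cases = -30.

Substituting into the transmissibility equation gives transmissibility = -3*contact_cap + 3.
This gives peak_cases = -3*contact_cap.
Solve -3*contact_cap = -30: contact_cap = -30 / -3 = 10.

contact_cap = 10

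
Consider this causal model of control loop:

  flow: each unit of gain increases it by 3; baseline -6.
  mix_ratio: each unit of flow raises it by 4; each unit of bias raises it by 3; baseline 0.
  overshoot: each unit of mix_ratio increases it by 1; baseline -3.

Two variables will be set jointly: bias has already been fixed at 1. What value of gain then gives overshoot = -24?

gain = 0

With bias held at 1:
Substituting into the mix_ratio equation gives mix_ratio = 12*gain - 21.
This gives overshoot = 12*gain - 24.
Solve 12*gain - 24 = -24: gain = (-24 + 24) / 12 = 0.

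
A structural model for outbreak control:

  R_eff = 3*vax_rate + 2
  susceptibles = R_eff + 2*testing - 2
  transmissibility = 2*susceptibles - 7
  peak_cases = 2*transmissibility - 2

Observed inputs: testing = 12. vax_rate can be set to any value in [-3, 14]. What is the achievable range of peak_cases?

44 to 248

Substituting into the susceptibles equation gives susceptibles = 3*vax_rate + 24.
Substituting into the transmissibility equation gives transmissibility = 6*vax_rate + 41.
Substituting into the peak_cases equation gives peak_cases = 12*vax_rate + 80.
Linear in vax_rate, so extremes are at the endpoints: vax_rate = -3 gives peak_cases = 44; vax_rate = 14 gives peak_cases = 248.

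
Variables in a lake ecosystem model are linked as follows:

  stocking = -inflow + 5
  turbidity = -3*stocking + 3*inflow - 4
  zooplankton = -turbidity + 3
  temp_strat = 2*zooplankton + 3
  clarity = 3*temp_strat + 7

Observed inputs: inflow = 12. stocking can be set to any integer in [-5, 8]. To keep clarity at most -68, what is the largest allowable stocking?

stocking = 5

Intervening on stocking fixes its value directly, overriding its dependence on inflow.
Substituting into the turbidity equation gives turbidity = -3*stocking + 32.
Substituting into the zooplankton equation gives zooplankton = 3*stocking - 29.
temp_strat becomes 6*stocking - 55.
This gives clarity = 18*stocking - 158.
Require 18*stocking - 158 ≤ -68, so stocking ≤ 5.
The largest integer in [-5, 8] satisfying this is 5.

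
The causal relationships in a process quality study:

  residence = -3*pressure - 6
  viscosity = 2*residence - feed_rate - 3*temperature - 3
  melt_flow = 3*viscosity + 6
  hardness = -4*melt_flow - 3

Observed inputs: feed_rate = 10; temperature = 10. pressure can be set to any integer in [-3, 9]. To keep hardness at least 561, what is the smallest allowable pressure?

pressure = -1

Substituting into the viscosity equation gives viscosity = -6*pressure - 55.
Substituting into the melt_flow equation gives melt_flow = -18*pressure - 159.
Substituting into the hardness equation gives hardness = 72*pressure + 633.
Require 72*pressure + 633 ≥ 561, so pressure ≥ -1.
The smallest integer in [-3, 9] satisfying this is -1.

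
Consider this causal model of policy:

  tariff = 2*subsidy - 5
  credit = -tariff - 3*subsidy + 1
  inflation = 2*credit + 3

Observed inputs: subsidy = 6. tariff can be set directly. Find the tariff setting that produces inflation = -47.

tariff = 8

Intervening on tariff fixes its value directly, overriding its dependence on subsidy.
Substituting into the credit equation gives credit = -tariff - 17.
Substituting into the inflation equation gives inflation = -2*tariff - 31.
Solve -2*tariff - 31 = -47: tariff = (-47 + 31) / -2 = 8.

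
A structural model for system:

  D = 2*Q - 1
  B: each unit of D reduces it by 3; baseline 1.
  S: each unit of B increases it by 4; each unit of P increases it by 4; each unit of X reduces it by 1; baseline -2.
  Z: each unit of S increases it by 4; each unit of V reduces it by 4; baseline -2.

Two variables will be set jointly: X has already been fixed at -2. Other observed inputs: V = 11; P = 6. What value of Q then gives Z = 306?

Q = -2

With X held at -2:
Substituting into the B equation gives B = -6*Q + 4.
S becomes -24*Q + 40.
This gives Z = -96*Q + 114.
Solve -96*Q + 114 = 306: Q = (306 - 114) / -96 = -2.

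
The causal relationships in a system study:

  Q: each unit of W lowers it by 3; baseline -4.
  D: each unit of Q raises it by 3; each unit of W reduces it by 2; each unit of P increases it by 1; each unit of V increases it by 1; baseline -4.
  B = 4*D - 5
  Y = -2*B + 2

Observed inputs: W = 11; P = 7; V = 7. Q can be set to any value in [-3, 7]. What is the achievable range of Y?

-60 to 180

Intervening on Q fixes its value directly, overriding its dependence on W.
Substituting into the D equation gives D = 3*Q - 12.
Substituting into the B equation gives B = 12*Q - 53.
So Y = -24*Q + 108.
Linear in Q, so extremes are at the endpoints: Q = -3 gives Y = 180; Q = 7 gives Y = -60.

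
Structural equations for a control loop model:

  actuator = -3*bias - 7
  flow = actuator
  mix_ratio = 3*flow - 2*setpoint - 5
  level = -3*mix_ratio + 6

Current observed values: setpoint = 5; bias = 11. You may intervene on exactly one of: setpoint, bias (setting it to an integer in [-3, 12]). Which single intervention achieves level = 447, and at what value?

Intervening on setpoint: with other inputs at their observed values, level = 6*setpoint + 381. Solving for 447 gives setpoint = 11, within [-3, 12].
Intervening on bias: level = 27*bias + 114. Reaching 447 requires bias = 37/3, not an integer.

set setpoint = 11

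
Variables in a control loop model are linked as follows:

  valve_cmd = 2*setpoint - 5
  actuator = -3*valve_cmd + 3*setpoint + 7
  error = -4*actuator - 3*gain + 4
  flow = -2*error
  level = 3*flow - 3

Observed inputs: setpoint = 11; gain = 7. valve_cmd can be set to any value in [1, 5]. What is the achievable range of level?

Intervening on valve_cmd fixes its value directly, overriding its dependence on setpoint.
Substituting into the actuator equation gives actuator = -3*valve_cmd + 40.
Substituting into the error equation gives error = 12*valve_cmd - 177.
Substituting into the flow equation gives flow = -24*valve_cmd + 354.
So level = -72*valve_cmd + 1059.
Linear in valve_cmd, so extremes are at the endpoints: valve_cmd = 1 gives level = 987; valve_cmd = 5 gives level = 699.

699 to 987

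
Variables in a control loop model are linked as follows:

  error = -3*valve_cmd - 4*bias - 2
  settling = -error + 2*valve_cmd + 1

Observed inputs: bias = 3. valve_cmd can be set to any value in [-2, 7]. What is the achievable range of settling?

5 to 50

Substituting into the error equation gives error = -3*valve_cmd - 14.
So settling = 5*valve_cmd + 15.
Linear in valve_cmd, so extremes are at the endpoints: valve_cmd = -2 gives settling = 5; valve_cmd = 7 gives settling = 50.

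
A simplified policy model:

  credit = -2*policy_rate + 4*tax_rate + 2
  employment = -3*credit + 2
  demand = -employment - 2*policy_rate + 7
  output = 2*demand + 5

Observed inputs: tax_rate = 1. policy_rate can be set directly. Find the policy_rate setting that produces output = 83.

Substituting into the credit equation gives credit = -2*policy_rate + 6.
This gives employment = 6*policy_rate - 16.
Substituting into the demand equation gives demand = -8*policy_rate + 23.
output becomes -16*policy_rate + 51.
Solve -16*policy_rate + 51 = 83: policy_rate = (83 - 51) / -16 = -2.

policy_rate = -2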